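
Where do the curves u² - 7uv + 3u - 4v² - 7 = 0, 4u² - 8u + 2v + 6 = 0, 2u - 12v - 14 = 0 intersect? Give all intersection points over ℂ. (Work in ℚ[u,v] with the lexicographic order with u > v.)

Compute a lex Gröbner basis by Buchberger's algorithm.
f_1 = u² - 7uv + 3u - 4v² - 7, LT = u².
f_2 = 4u² - 8u + 2v + 6, LT = u².
f_3 = 2u - 12v - 14, LT = u.

S(f_1,f_2): lcm = u². S = -7uv + 5u - 4v² - ½v - 17/2.
  leading term uv: subtract (-7/2v)·f_3 from -7uv + 5u - 4v² - ½v - 17/2 → 5u - 46v² - 99/2v - 17/2
  leading term u: subtract (5/2)·f_3 from 5u - 46v² - 99/2v - 17/2 → -46v² - 39/2v + 53/2
  leading term v²: no divisor's leading term divides it; move -46v² to the remainder.
  leading term v: no divisor's leading term divides it; move -39/2v to the remainder.
  leading term 1: no divisor's leading term divides it; move 53/2 to the remainder.
  remainder -46v² - 39/2v + 53/2 ≠ 0; add h_4 = -46v² - 39/2v + 53/2 to the basis.

S(f_1,f_3): lcm = u². S = -uv + 10u - 4v² - 7.
  leading term uv: subtract (-½v)·f_3 from -uv + 10u - 4v² - 7 → 10u - 10v² - 7v - 7
  leading term u: subtract (5)·f_3 from 10u - 10v² - 7v - 7 → -10v² + 53v + 63
  leading term v²: subtract (5/23)·h_4 from -10v² + 53v + 63 → 2633/46v + 2633/46
  leading term v: no divisor's leading term divides it; move 2633/46v to the remainder.
  leading term 1: no divisor's leading term divides it; move 2633/46 to the remainder.
  remainder 2633/46v + 2633/46 ≠ 0; add h_5 = 2633/46v + 2633/46 to the basis.

The other S-polynomials (S(f_2,f_3), S(f_1,h_4), S(f_2,h_4), S(f_3,h_4), S(f_1,h_5), S(f_2,h_5), S(f_3,h_5), S(h_4,h_5)) all reduce to 0 modulo the current basis, so we have a Gröbner basis.
Inter-reduce: drop elements whose leading term is divisible by another's, tail-reduce, and make monic.
Reduced Gröbner basis: {u - 1, v + 1}.

Elimination: the polynomial v + 1 lies in the elimination ideal for v, so v ∈ {-1}. For each such v, the remaining basis elements (now univariate) give the rest of the solution.
  v = -1: the earlier basis element becomes u - 1 = 0, giving u = 1 — point (1, -1).
Each listed point satisfies every original equation (direct substitution).

{(1, -1)}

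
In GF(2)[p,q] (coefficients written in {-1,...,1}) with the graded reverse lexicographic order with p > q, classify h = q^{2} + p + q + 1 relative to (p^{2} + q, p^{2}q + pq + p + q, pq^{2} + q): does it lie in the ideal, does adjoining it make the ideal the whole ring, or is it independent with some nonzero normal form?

First compute the reduced Gröbner basis of I by Buchberger's algorithm.
f_1 = p^{2} + q, LT = p^{2}.
f_2 = p^{2}q + pq + p + q, LT = p^{2}q.
f_3 = pq^{2} + q, LT = pq^{2}.

S(f_1,f_2): lcm = p^{2}q. S = pq + q^{2} + p + q.
  leading term pq: no divisor's leading term divides it; move pq to the remainder.
  leading term q^{2}: no divisor's leading term divides it; move q^{2} to the remainder.
  leading term p: no divisor's leading term divides it; move p to the remainder.
  leading term q: no divisor's leading term divides it; move q to the remainder.
  remainder pq + q^{2} + p + q ≠ 0; add k_4 = pq + q^{2} + p + q to the basis.

S(f_1,f_3): lcm = p^{2}q^{2}. S = q^{3} + pq.
  leading term q^{3}: no divisor's leading term divides it; move q^{3} to the remainder.
  leading term pq: subtract (1)·k_4 from pq → q^{2} + p + q
  leading term q^{2}: no divisor's leading term divides it; move q^{2} to the remainder.
  leading term p: no divisor's leading term divides it; move p to the remainder.
  leading term q: no divisor's leading term divides it; move q to the remainder.
  remainder q^{3} + q^{2} + p + q ≠ 0; add k_5 = q^{3} + q^{2} + p + q to the basis.

S(f_2,f_3): lcm = p^{2}q^{2}. S = pq^{2} + q^{2}.
  leading term pq^{2}: subtract (1)·f_3 from pq^{2} + q^{2} → q^{2} + q
  leading term q^{2}: no divisor's leading term divides it; move q^{2} to the remainder.
  leading term q: no divisor's leading term divides it; move q to the remainder.
  remainder q^{2} + q ≠ 0; add k_6 = q^{2} + q to the basis.

S(f_1,k_4): lcm = p^{2}q. S = pq^{2} + p^{2} + pq + q^{2}.
  leading term pq^{2}: subtract (1)·f_3 from pq^{2} + p^{2} + pq + q^{2} → p^{2} + pq + q^{2} + q
  leading term p^{2}: subtract (1)·f_1 from p^{2} + pq + q^{2} + q → pq + q^{2}
  leading term pq: subtract (1)·k_4 from pq + q^{2} → p + q
  leading term p: no divisor's leading term divides it; move p to the remainder.
  leading term q: no divisor's leading term divides it; move q to the remainder.
  remainder p + q ≠ 0; add k_7 = p + q to the basis.

The other S-polynomials (S(f_2,k_4), S(f_3,k_4), S(f_1,k_5), S(f_2,k_5), S(f_3,k_5), S(k_4,k_5), S(f_1,k_6), S(f_2,k_6), S(f_3,k_6), S(k_4,k_6), S(k_5,k_6), S(f_1,k_7), S(f_2,k_7), S(f_3,k_7), S(k_4,k_7), S(k_5,k_7), S(k_6,k_7)) all reduce to 0 modulo the current basis, so we have a Gröbner basis.
Inter-reduce: drop elements whose leading term is divisible by another's, tail-reduce, and make monic.
Reduced Gröbner basis: {q^{2} + q, p + q}.
Label its elements g_1 = q^{2} + q, g_2 = p + q.

Reduce h = q^{2} + p + q + 1 modulo G:
  leading term q^{2}: subtract (1)·g_1 from q^{2} + p + q + 1 → p + 1
  leading term p: subtract (1)·g_2 from p + 1 → q + 1
  leading term q: no divisor's leading term divides it; move q to the remainder.
  leading term 1: no divisor's leading term divides it; move 1 to the remainder.
  normal form = q + 1.
The normal form is nonzero, so h ∉ I. Since h minus its normal form lies in I, I + (h) = I + (r) where r = q + 1; decide whether this ideal is the whole ring.
Run Buchberger on G together with r (pairs among the g_i already reduce to 0 since G is a Gröbner basis):
g_1 = q^{2} + q, LT = q^{2}.
g_2 = p + q, LT = p.
r = q + 1, LT = q.

The S-polynomials (S(g_1,g_2), S(g_1,r), S(g_2,r)) all reduce to 0 modulo the current basis, so we have a Gröbner basis.
Inter-reduce: drop elements whose leading term is divisible by another's, tail-reduce, and make monic.
Reduced Gröbner basis: {p + 1, q + 1}.
The reduced Gröbner basis of I + (h) is {p + 1, q + 1} ≠ {1}, a proper ideal, so the enlarged system stays consistent: h is independent of I, with normal form q + 1.

q^{2} + p + q + 1 is independent of I; its normal form modulo I is q + 1.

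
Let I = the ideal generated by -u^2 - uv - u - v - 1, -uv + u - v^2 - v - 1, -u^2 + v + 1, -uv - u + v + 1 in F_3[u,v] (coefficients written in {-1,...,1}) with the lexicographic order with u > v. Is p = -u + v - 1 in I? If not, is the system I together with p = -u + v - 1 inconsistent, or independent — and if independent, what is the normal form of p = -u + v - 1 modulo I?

Adjoining -u + v - 1 makes the ideal the whole ring: the system is inconsistent.

First compute the reduced Gröbner basis of I by Buchberger's algorithm.
f_1 = -u^2 - uv - u - v - 1, LT = u^2.
f_2 = -uv + u - v^2 - v - 1, LT = uv.
f_3 = -u^2 + v + 1, LT = u^2.
f_4 = -uv - u + v + 1, LT = uv.

S(f_1,f_2): lcm = u^2v. S = u^2 - u + v^2 + v.
  reduce S modulo (f_1, f_2, f_3, f_4):
  remainder -v^2 + v ≠ 0; add h_5 = -v^2 + v to the basis.

S(f_1,f_3): lcm = u^2. S = uv + u - v - 1.
  reduce S modulo (f_1, f_2, f_3, f_4, h_5):
  remainder -u + 1 ≠ 0; add h_6 = -u + 1 to the basis.

S(f_1,f_4): lcm = u^2v. S = -u^2 + uv^2 - uv + u + v^2 + v.
  reduce S modulo (f_1, f_2, f_3, f_4, h_5, h_6):
  remainder v ≠ 0; add h_7 = v to the basis.

The other S-polynomials (S(f_2,f_3), S(f_2,f_4), S(f_3,f_4), S(f_1,h_5), S(f_2,h_5), S(f_3,h_5), S(f_4,h_5), S(f_1,h_6), S(f_2,h_6), S(f_3,h_6), S(f_4,h_6), S(h_5,h_6), S(f_1,h_7), S(f_2,h_7), S(f_3,h_7), S(f_4,h_7), S(h_5,h_7), S(h_6,h_7)) all reduce to 0 modulo the current basis, so we have a Gröbner basis.
Inter-reduce: drop elements whose leading term is divisible by another's, tail-reduce, and make monic.
Reduced Gröbner basis: {u - 1, v}.
Label its elements g_1 = u - 1, g_2 = v.

Reduce p = -u + v - 1 modulo G:
  leading term u: subtract (-1)·g_1 from -u + v - 1 → v + 1
  leading term v: subtract (1)·g_2 from v + 1 → 1
  leading term 1: no divisor's leading term divides it; move 1 to the remainder.
  normal form = 1.
The normal form is nonzero, so p ∉ I. Since p minus its normal form lies in I, I + (p) = I + (r) where r = 1; decide whether this ideal is the whole ring.
Here r = 1 is a nonzero constant, hence a unit: 1 ∈ I + (p), the Gröbner basis of I + (p) is {1}, and the enlarged system has no common solution — adjoining p is inconsistent.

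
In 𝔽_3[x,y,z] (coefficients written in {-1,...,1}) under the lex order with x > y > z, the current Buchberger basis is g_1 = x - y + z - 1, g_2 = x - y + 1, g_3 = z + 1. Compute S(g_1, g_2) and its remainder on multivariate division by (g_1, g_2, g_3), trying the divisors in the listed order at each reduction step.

lcm(LM(g_1), LM(g_2)) = x.
S = (lcm/LT(g_1))·g_1 − (lcm/LT(g_2))·g_2 = z + 1.
Reduce S modulo (g_1, g_2, g_3) in that order:
  leading term z: subtract (1)·g_3 from z + 1 → 0
The remainder is 0, so this S-polynomial contributes no new basis element.
This is the inner loop of Buchberger's algorithm — each nonzero remainder becomes a new basis element.

S(g_1, g_2) = z + 1; remainder on division = 0.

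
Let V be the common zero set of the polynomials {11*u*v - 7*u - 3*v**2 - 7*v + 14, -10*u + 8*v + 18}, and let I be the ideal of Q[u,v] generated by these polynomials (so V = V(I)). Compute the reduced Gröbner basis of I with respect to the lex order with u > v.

Buchberger's algorithm terminates because the ascending chain of leading-term ideals stabilizes.

f_1 = 11*u*v - 7*u - 3*v**2 - 7*v + 14, LT = u*v.
f_2 = -10*u + 8*v + 18, LT = u.

S(f_1,f_2): lcm = u*v. S = -7/11*u + 29/55*v**2 + 64/55*v + 14/11.
  leading term u: subtract (7/110)·f_2 from -7/11*u + 29/55*v**2 + 64/55*v + 14/11 → 29/55*v**2 + 36/55*v + 7/55
  leading term v**2: no divisor's leading term divides it; move 29/55*v**2 to the remainder.
  leading term v: no divisor's leading term divides it; move 36/55*v to the remainder.
  leading term 1: no divisor's leading term divides it; move 7/55 to the remainder.
  remainder 29/55*v**2 + 36/55*v + 7/55 ≠ 0; add g_3 = 29/55*v**2 + 36/55*v + 7/55 to the basis.

The other S-polynomials (S(f_1,g_3), S(f_2,g_3)) all reduce to 0 modulo the current basis, so we have a Gröbner basis.
Inter-reduce: drop elements whose leading term is divisible by another's, tail-reduce, and make monic.

G = {u - 4/5*v - 9/5, v**2 + 36/29*v + 7/29}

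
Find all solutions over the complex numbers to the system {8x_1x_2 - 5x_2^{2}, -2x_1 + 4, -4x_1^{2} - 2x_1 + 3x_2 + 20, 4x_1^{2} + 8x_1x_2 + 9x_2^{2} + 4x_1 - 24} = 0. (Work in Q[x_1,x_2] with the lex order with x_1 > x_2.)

{(2, 0)}

Compute a lex Gröbner basis by Buchberger's algorithm.
f_1 = 8x_1x_2 - 5x_2^{2}, LT = x_1x_2.
f_2 = -2x_1 + 4, LT = x_1.
f_3 = -4x_1^{2} - 2x_1 + 3x_2 + 20, LT = x_1^{2}.
f_4 = 4x_1^{2} + 8x_1x_2 + 4x_1 + 9x_2^{2} - 24, LT = x_1^{2}.

S(f_1,f_2): lcm = x_1x_2. S = -\tfrac{5}{8}x_2^{2} + 2x_2.
  leading term x_2^{2}: no divisor's leading term divides it; move -\tfrac{5}{8}x_2^{2} to the remainder.
  leading term x_2: no divisor's leading term divides it; move 2x_2 to the remainder.
  remainder -\tfrac{5}{8}x_2^{2} + 2x_2 ≠ 0; add h_5 = -\tfrac{5}{8}x_2^{2} + 2x_2 to the basis.

S(f_1,f_3): lcm = x_1^{2}x_2. S = -\tfrac{5}{8}x_1x_2^{2} - \tfrac{1}{2}x_1x_2 + \tfrac{3}{4}x_2^{2} + 5x_2.
  leading term x_1x_2^{2}: subtract (-\tfrac{5}{64}x_2)·f_1 from -\tfrac{5}{8}x_1x_2^{2} - \tfrac{1}{2}x_1x_2 + \tfrac{3}{4}x_2^{2} + 5x_2 → -\tfrac{1}{2}x_1x_2 - \tfrac{25}{64}x_2^{3} + \tfrac{3}{4}x_2^{2} + 5x_2
  leading term x_1x_2: subtract (-\tfrac{1}{16})·f_1 from -\tfrac{1}{2}x_1x_2 - \tfrac{25}{64}x_2^{3} + \tfrac{3}{4}x_2^{2} + 5x_2 → -\tfrac{25}{64}x_2^{3} + \tfrac{7}{16}x_2^{2} + 5x_2
  leading term x_2^{3}: subtract (\tfrac{5}{8}x_2)·h_5 from -\tfrac{25}{64}x_2^{3} + \tfrac{7}{16}x_2^{2} + 5x_2 → -\tfrac{13}{16}x_2^{2} + 5x_2
  leading term x_2^{2}: subtract (\tfrac{13}{10})·h_5 from -\tfrac{13}{16}x_2^{2} + 5x_2 → \tfrac{12}{5}x_2
  leading term x_2: no divisor's leading term divides it; move \tfrac{12}{5}x_2 to the remainder.
  remainder \tfrac{12}{5}x_2 ≠ 0; add h_6 = \tfrac{12}{5}x_2 to the basis.

The other S-polynomials (S(f_1,f_4), S(f_2,f_3), S(f_2,f_4), S(f_3,f_4), S(f_1,h_5), S(f_2,h_5), S(f_3,h_5), S(f_4,h_5), S(f_1,h_6), S(f_2,h_6), S(f_3,h_6), S(f_4,h_6), S(h_5,h_6)) all reduce to 0 modulo the current basis, so we have a Gröbner basis.
Inter-reduce: drop elements whose leading term is divisible by another's, tail-reduce, and make monic.
Reduced Gröbner basis: {x_1 - 2, x_2}.

Elimination: the polynomial x_2 lies in the elimination ideal for x_2, so x_2 ∈ {0}. For each such x_2, the remaining basis elements (now univariate) give the rest of the solution.
  x_2 = 0: the earlier basis element becomes x_1 - 2 = 0, giving x_1 = 2 — point (2, 0).
Check: every point annihilates each of the original generators.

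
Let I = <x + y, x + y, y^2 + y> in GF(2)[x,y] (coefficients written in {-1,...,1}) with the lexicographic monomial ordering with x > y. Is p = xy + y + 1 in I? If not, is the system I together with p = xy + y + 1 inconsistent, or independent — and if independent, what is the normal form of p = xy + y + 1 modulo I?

Adjoining xy + y + 1 makes the ideal the whole ring: the system is inconsistent.

First compute the reduced Gröbner basis of I by Buchberger's algorithm.
f_1 = x + y, LT = x.
f_2 = x + y, LT = x.
f_3 = y^2 + y, LT = y^2.

The S-polynomials (S(f_1,f_2), S(f_1,f_3), S(f_2,f_3)) all reduce to 0 modulo the current basis, so we have a Gröbner basis.
Inter-reduce: drop elements whose leading term is divisible by another's, tail-reduce, and make monic.
Reduced Gröbner basis: {x + y, y^2 + y}.
Label its elements g_1 = x + y, g_2 = y^2 + y.

Reduce p = xy + y + 1 modulo G:
  leading term xy: subtract (y)·g_1 from xy + y + 1 → y^2 + y + 1
  leading term y^2: subtract (1)·g_2 from y^2 + y + 1 → 1
  leading term 1: no divisor's leading term divides it; move 1 to the remainder.
  normal form = 1.
The normal form is nonzero, so p ∉ I. Since p minus its normal form lies in I, I + (p) = I + (r) where r = 1; decide whether this ideal is the whole ring.
Here r = 1 is a nonzero constant, hence a unit: 1 ∈ I + (p), the Gröbner basis of I + (p) is {1}, and the enlarged system has no common solution — adjoining p is inconsistent.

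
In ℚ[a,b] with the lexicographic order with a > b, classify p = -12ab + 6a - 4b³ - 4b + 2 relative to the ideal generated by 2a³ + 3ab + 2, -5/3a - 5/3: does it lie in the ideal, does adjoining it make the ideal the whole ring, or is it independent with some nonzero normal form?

Adjoining -12ab + 6a - 4b³ - 4b + 2 makes the ideal the whole ring: the system is inconsistent.

First compute the reduced Gröbner basis of I by Buchberger's algorithm.
f_1 = 2a³ + 3ab + 2, LT = a³.
f_2 = -5/3a - 5/3, LT = a.

S(f_1,f_2): lcm = a³. S = -a² + 3/2ab + 1.
  leading term a²: subtract (⅗a)·f_2 from -a² + 3/2ab + 1 → 3/2ab + a + 1
  leading term ab: subtract (-9/10b)·f_2 from 3/2ab + a + 1 → a - 3/2b + 1
  leading term a: subtract (-⅗)·f_2 from a - 3/2b + 1 → -3/2b
  leading term b: no divisor's leading term divides it; move -3/2b to the remainder.
  remainder -3/2b ≠ 0; add h_3 = -3/2b to the basis.

The other S-polynomials (S(f_1,h_3), S(f_2,h_3)) all reduce to 0 modulo the current basis, so we have a Gröbner basis.
Inter-reduce: drop elements whose leading term is divisible by another's, tail-reduce, and make monic.
Reduced Gröbner basis: {a + 1, b}.
Label its elements g_1 = a + 1, g_2 = b.

Reduce p = -12ab + 6a - 4b³ - 4b + 2 modulo G:
  leading term ab: subtract (-12b)·g_1 from -12ab + 6a - 4b³ - 4b + 2 → 6a - 4b³ + 8b + 2
  leading term a: subtract (6)·g_1 from 6a - 4b³ + 8b + 2 → -4b³ + 8b - 4
  leading term b³: subtract (-4b²)·g_2 from -4b³ + 8b - 4 → 8b - 4
  leading term b: subtract (8)·g_2 from 8b - 4 → -4
  leading term 1: no divisor's leading term divides it; move -4 to the remainder.
  normal form = -4.
The normal form is nonzero, so p ∉ I. Since p minus its normal form lies in I, I + (p) = I + (r) where r = -4; decide whether this ideal is the whole ring.
Here r = -4 is a nonzero constant, hence a unit: 1 ∈ I + (p), the Gröbner basis of I + (p) is {1}, and the enlarged system has no common solution — adjoining p is inconsistent.

The remainder on division by a Gröbner basis is unique — it is the normal form.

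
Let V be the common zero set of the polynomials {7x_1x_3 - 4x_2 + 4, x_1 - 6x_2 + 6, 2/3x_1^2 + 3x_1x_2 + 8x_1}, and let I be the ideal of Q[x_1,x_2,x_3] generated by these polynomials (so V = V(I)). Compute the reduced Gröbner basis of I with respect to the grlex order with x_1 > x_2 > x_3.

G = {x_2^2 - 3/7x_2 - 4/7, x_2x_3 - 2/21x_2 - x_3 + 2/21, x_1 - 6x_2 + 6}

f_1 = 7x_1x_3 - 4x_2 + 4, LT = x_1x_3.
f_2 = x_1 - 6x_2 + 6, LT = x_1.
f_3 = 2/3x_1^2 + 3x_1x_2 + 8x_1, LT = x_1^2.

S(f_1,f_2): lcm = x_1x_3. S = 6x_2x_3 - 4/7x_2 - 6x_3 + 4/7.
  leading term x_2x_3: no divisor's leading term divides it; move 6x_2x_3 to the remainder.
  leading term x_2: no divisor's leading term divides it; move -4/7x_2 to the remainder.
  leading term x_3: no divisor's leading term divides it; move -6x_3 to the remainder.
  leading term 1: no divisor's leading term divides it; move 4/7 to the remainder.
  remainder 6x_2x_3 - 4/7x_2 - 6x_3 + 4/7 ≠ 0; add g_4 = 6x_2x_3 - 4/7x_2 - 6x_3 + 4/7 to the basis.

S(f_1,f_3): lcm = x_1^2x_3. S = -9/2x_1x_2x_3 - 4/7x_1x_2 - 12x_1x_3 + 4/7x_1.
  leading term x_1x_2x_3: subtract (-9/14x_2)·f_1 from -9/2x_1x_2x_3 - 4/7x_1x_2 - 12x_1x_3 + 4/7x_1 → -4/7x_1x_2 - 12x_1x_3 - 18/7x_2^2 + 4/7x_1 + 18/7x_2
  leading term x_1x_2: subtract (-4/7x_2)·f_2 from -4/7x_1x_2 - 12x_1x_3 - 18/7x_2^2 + 4/7x_1 + 18/7x_2 → -12x_1x_3 - 6x_2^2 + 4/7x_1 + 6x_2
  leading term x_1x_3: subtract (-12/7)·f_1 from -12x_1x_3 - 6x_2^2 + 4/7x_1 + 6x_2 → -6x_2^2 + 4/7x_1 - 6/7x_2 + 48/7
  leading term x_2^2: no divisor's leading term divides it; move -6x_2^2 to the remainder.
  leading term x_1: subtract (4/7)·f_2 from 4/7x_1 - 6/7x_2 + 48/7 → 18/7x_2 + 24/7
  leading term x_2: no divisor's leading term divides it; move 18/7x_2 to the remainder.
  leading term 1: no divisor's leading term divides it; move 24/7 to the remainder.
  remainder -6x_2^2 + 18/7x_2 + 24/7 ≠ 0; add g_5 = -6x_2^2 + 18/7x_2 + 24/7 to the basis.

The other S-polynomials (S(f_2,f_3), S(f_1,g_4), S(f_2,g_4), S(f_3,g_4), S(f_1,g_5), S(f_2,g_5), S(f_3,g_5), S(g_4,g_5)) all reduce to 0 modulo the current basis, so we have a Gröbner basis.
Inter-reduce: drop elements whose leading term is divisible by another's, tail-reduce, and make monic.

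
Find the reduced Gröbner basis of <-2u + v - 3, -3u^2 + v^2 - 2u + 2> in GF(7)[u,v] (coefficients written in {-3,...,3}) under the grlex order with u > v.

f_1 = -2u + v - 3, LT = u.
f_2 = -3u^2 + v^2 - 2u + 2, LT = u^2.

S(f_1,f_2): lcm = u^2. S = 3uv - 2v^2 + 2u + 3.
  leading term uv: subtract (2v)·f_1 from 3uv - 2v^2 + 2u + 3 → 3v^2 + 2u - v + 3
  leading term v^2: no divisor's leading term divides it; move 3v^2 to the remainder.
  leading term u: subtract (-1)·f_1 from 2u - v + 3 → 0
  remainder 3v^2 ≠ 0; add g_3 = 3v^2 to the basis.

The other S-polynomials (S(f_1,g_3), S(f_2,g_3)) all reduce to 0 modulo the current basis, so we have a Gröbner basis.
Inter-reduce: drop elements whose leading term is divisible by another's, tail-reduce, and make monic.

G = {v^2, u + 3v - 2}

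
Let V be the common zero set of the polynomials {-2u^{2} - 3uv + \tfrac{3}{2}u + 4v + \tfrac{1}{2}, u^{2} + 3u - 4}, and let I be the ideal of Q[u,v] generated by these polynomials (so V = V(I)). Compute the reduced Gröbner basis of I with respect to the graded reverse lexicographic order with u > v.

G = {v^{2} - \tfrac{75}{32}v, u + \tfrac{32}{15}v - 1}

f_1 = -2u^{2} - 3uv + \tfrac{3}{2}u + 4v + \tfrac{1}{2}, LT = u^{2}.
f_2 = u^{2} + 3u - 4, LT = u^{2}.

S(f_1,f_2): lcm = u^{2}. S = \tfrac{3}{2}uv - \tfrac{15}{4}u - 2v + \tfrac{15}{4}.
  leading term uv: no divisor's leading term divides it; move \tfrac{3}{2}uv to the remainder.
  leading term u: no divisor's leading term divides it; move -\tfrac{15}{4}u to the remainder.
  leading term v: no divisor's leading term divides it; move -2v to the remainder.
  leading term 1: no divisor's leading term divides it; move \tfrac{15}{4} to the remainder.
  remainder \tfrac{3}{2}uv - \tfrac{15}{4}u - 2v + \tfrac{15}{4} ≠ 0; add g_3 = \tfrac{3}{2}uv - \tfrac{15}{4}u - 2v + \tfrac{15}{4} to the basis.

S(f_1,g_3): lcm = u^{2}v. S = \tfrac{3}{2}uv^{2} + \tfrac{5}{2}u^{2} + \tfrac{7}{12}uv - 2v^{2} - \tfrac{5}{2}u - \tfrac{1}{4}v.
  leading term uv^{2}: subtract (v)·g_3 from \tfrac{3}{2}uv^{2} + \tfrac{5}{2}u^{2} + \tfrac{7}{12}uv - 2v^{2} - \tfrac{5}{2}u - \tfrac{1}{4}v → \tfrac{5}{2}u^{2} + \tfrac{13}{3}uv - \tfrac{5}{2}u - 4v
  leading term u^{2}: subtract (-\tfrac{5}{4})·f_1 from \tfrac{5}{2}u^{2} + \tfrac{13}{3}uv - \tfrac{5}{2}u - 4v → \tfrac{7}{12}uv - \tfrac{5}{8}u + v + \tfrac{5}{8}
  leading term uv: subtract (\tfrac{7}{18})·g_3 from \tfrac{7}{12}uv - \tfrac{5}{8}u + v + \tfrac{5}{8} → \tfrac{5}{6}u + \tfrac{16}{9}v - \tfrac{5}{6}
  leading term u: no divisor's leading term divides it; move \tfrac{5}{6}u to the remainder.
  leading term v: no divisor's leading term divides it; move \tfrac{16}{9}v to the remainder.
  leading term 1: no divisor's leading term divides it; move -\tfrac{5}{6} to the remainder.
  remainder \tfrac{5}{6}u + \tfrac{16}{9}v - \tfrac{5}{6} ≠ 0; add g_4 = \tfrac{5}{6}u + \tfrac{16}{9}v - \tfrac{5}{6} to the basis.

S(g_3,g_4): lcm = uv. S = -\tfrac{32}{15}v^{2} - \tfrac{5}{2}u - \tfrac{1}{3}v + \tfrac{5}{2}.
  leading term v^{2}: no divisor's leading term divides it; move -\tfrac{32}{15}v^{2} to the remainder.
  leading term u: subtract (-3)·g_4 from -\tfrac{5}{2}u - \tfrac{1}{3}v + \tfrac{5}{2} → 5v
  leading term v: no divisor's leading term divides it; move 5v to the remainder.
  remainder -\tfrac{32}{15}v^{2} + 5v ≠ 0; add g_5 = -\tfrac{32}{15}v^{2} + 5v to the basis.

The other S-polynomials (S(f_2,g_3), S(f_1,g_4), S(f_2,g_4), S(f_1,g_5), S(f_2,g_5), S(g_3,g_5), S(g_4,g_5)) all reduce to 0 modulo the current basis, so we have a Gröbner basis.
Inter-reduce: drop elements whose leading term is divisible by another's, tail-reduce, and make monic.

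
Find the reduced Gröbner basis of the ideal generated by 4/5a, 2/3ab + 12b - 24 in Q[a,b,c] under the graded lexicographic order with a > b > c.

f_1 = 4/5a, LT = a.
f_2 = 2/3ab + 12b - 24, LT = ab.

S(f_1,f_2): lcm = ab. S = -18b + 36.
  leading term b: no divisor's leading term divides it; move -18b to the remainder.
  leading term 1: no divisor's leading term divides it; move 36 to the remainder.
  remainder -18b + 36 ≠ 0; add g_3 = -18b + 36 to the basis.

The other S-polynomials (S(f_1,g_3), S(f_2,g_3)) all reduce to 0 modulo the current basis, so we have a Gröbner basis.
Inter-reduce: drop elements whose leading term is divisible by another's, tail-reduce, and make monic.

G = {a, b - 2}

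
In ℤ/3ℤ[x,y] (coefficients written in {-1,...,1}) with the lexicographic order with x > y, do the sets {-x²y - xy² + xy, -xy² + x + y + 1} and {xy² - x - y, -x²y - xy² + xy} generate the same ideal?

Two ideals are equal iff their reduced Gröbner bases coincide (the reduced basis is unique for a fixed ordering).
Buchberger on the first generating set:
f_1 = -x²y - xy² + xy, LT = x²y.
f_2 = -xy² + x + y + 1, LT = xy².

S(f_1,f_2): lcm = x²y². S = x² + xy³ - xy² + xy + x.
  leading term x²: no divisor's leading term divides it; move x² to the remainder.
  leading term xy³: subtract (-y)·f_2 from xy³ - xy² + xy + x → -xy² - xy + x + y² + y
  leading term xy²: subtract (1)·f_2 from -xy² - xy + x + y² + y → -xy + y² - 1
  leading term xy: no divisor's leading term divides it; move -xy to the remainder.
  leading term y²: no divisor's leading term divides it; move y² to the remainder.
  leading term 1: no divisor's leading term divides it; move -1 to the remainder.
  remainder x² - xy + y² - 1 ≠ 0; add g_3 = x² - xy + y² - 1 to the basis.

S(f_1,g_3): lcm = x²y. S = -xy² - xy - y³ + y.
  leading term xy²: subtract (1)·f_2 from -xy² - xy - y³ + y → -xy - x - y³ - 1
  leading term xy: no divisor's leading term divides it; move -xy to the remainder.
  leading term x: no divisor's leading term divides it; move -x to the remainder.
  leading term y³: no divisor's leading term divides it; move -y³ to the remainder.
  leading term 1: no divisor's leading term divides it; move -1 to the remainder.
  remainder -xy - x - y³ - 1 ≠ 0; add g_4 = -xy - x - y³ - 1 to the basis.

S(f_2,g_3): lcm = x²y². S = -x² + xy³ - xy - x - y⁴ + y².
  leading term x²: subtract (-1)·g_3 from -x² + xy³ - xy - x - y⁴ + y² → xy³ + xy - x - y⁴ - y² - 1
  leading term xy³: subtract (-y)·f_2 from xy³ + xy - x - y⁴ - y² - 1 → -xy - x - y⁴ + y - 1
  leading term xy: subtract (1)·g_4 from -xy - x - y⁴ + y - 1 → -y⁴ + y³ + y
  leading term y⁴: no divisor's leading term divides it; move -y⁴ to the remainder.
  leading term y³: no divisor's leading term divides it; move y³ to the remainder.
  leading term y: no divisor's leading term divides it; move y to the remainder.
  remainder -y⁴ + y³ + y ≠ 0; add g_5 = -y⁴ + y³ + y to the basis.

The other S-polynomials (S(f_1,g_4), S(f_2,g_4), S(g_3,g_4), S(f_1,g_5), S(f_2,g_5), S(g_3,g_5), S(g_4,g_5)) all reduce to 0 modulo the current basis, so we have a Gröbner basis.
Inter-reduce: drop elements whose leading term is divisible by another's, tail-reduce, and make monic.
Reduced Gröbner basis: {x² + x + y³ + y², xy + x + y³ + 1, y⁴ - y³ - y}.

Buchberger on the second generating set:
h_1 = xy² - x - y, LT = xy².
h_2 = -x²y - xy² + xy, LT = x²y.

S(h_1,h_2): lcm = x²y². S = -x² - xy³ + xy² - xy.
  leading term x²: no divisor's leading term divides it; move -x² to the remainder.
  leading term xy³: subtract (-y)·h_1 from -xy³ + xy² - xy → xy² + xy - y²
  leading term xy²: subtract (1)·h_1 from xy² + xy - y² → xy + x - y² + y
  leading term xy: no divisor's leading term divides it; move xy to the remainder.
  leading term x: no divisor's leading term divides it; move x to the remainder.
  leading term y²: no divisor's leading term divides it; move -y² to the remainder.
  leading term y: no divisor's leading term divides it; move y to the remainder.
  remainder -x² + xy + x - y² + y ≠ 0; add k_3 = -x² + xy + x - y² + y to the basis.

S(h_1,k_3): lcm = x²y². S = -x² + xy³ + xy² - xy - y⁴ + y³.
  leading term x²: subtract (1)·k_3 from -x² + xy³ + xy² - xy - y⁴ + y³ → xy³ + xy² + xy - x - y⁴ + y³ + y² - y
  leading term xy³: subtract (y)·h_1 from xy³ + xy² + xy - x - y⁴ + y³ + y² - y → xy² - xy - x - y⁴ + y³ - y² - y
  leading term xy²: subtract (1)·h_1 from xy² - xy - x - y⁴ + y³ - y² - y → -xy - y⁴ + y³ - y²
  leading term xy: no divisor's leading term divides it; move -xy to the remainder.
  leading term y⁴: no divisor's leading term divides it; move -y⁴ to the remainder.
  leading term y³: no divisor's leading term divides it; move y³ to the remainder.
  leading term y²: no divisor's leading term divides it; move -y² to the remainder.
  remainder -xy - y⁴ + y³ - y² ≠ 0; add k_4 = -xy - y⁴ + y³ - y² to the basis.

S(h_2,k_3): lcm = x²y. S = -xy² - y³ + y².
  leading term xy²: subtract (-1)·h_1 from -xy² - y³ + y² → -x - y³ + y² - y
  leading term x: no divisor's leading term divides it; move -x to the remainder.
  leading term y³: no divisor's leading term divides it; move -y³ to the remainder.
  leading term y²: no divisor's leading term divides it; move y² to the remainder.
  leading term y: no divisor's leading term divides it; move -y to the remainder.
  remainder -x - y³ + y² - y ≠ 0; add k_5 = -x - y³ + y² - y to the basis.

S(h_1,k_4): lcm = xy². S = -x - y⁵ + y⁴ - y³ - y.
  leading term x: subtract (1)·k_5 from -x - y⁵ + y⁴ - y³ - y → -y⁵ + y⁴ - y²
  leading term y⁵: no divisor's leading term divides it; move -y⁵ to the remainder.
  leading term y⁴: no divisor's leading term divides it; move y⁴ to the remainder.
  leading term y²: no divisor's leading term divides it; move -y² to the remainder.
  remainder -y⁵ + y⁴ - y² ≠ 0; add k_6 = -y⁵ + y⁴ - y² to the basis.

The other S-polynomials (S(h_2,k_4), S(k_3,k_4), S(h_1,k_5), S(h_2,k_5), S(k_3,k_5), S(k_4,k_5), S(h_1,k_6), S(h_2,k_6), S(k_3,k_6), S(k_4,k_6), S(k_5,k_6)) all reduce to 0 modulo the current basis, so we have a Gröbner basis.
Inter-reduce: drop elements whose leading term is divisible by another's, tail-reduce, and make monic.
Reduced Gröbner basis: {x + y³ - y² + y, y⁵ - y⁴ + y²}.

The bases are distinct; the ideals are different.

No, the ideals differ.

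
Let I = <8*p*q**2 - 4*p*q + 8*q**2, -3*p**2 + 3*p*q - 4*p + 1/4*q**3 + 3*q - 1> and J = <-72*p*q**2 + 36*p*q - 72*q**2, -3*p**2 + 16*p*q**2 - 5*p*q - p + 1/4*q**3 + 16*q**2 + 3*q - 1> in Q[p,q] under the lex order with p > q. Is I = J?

No, the ideals differ.

Since reduced Gröbner bases are canonical representatives of ideals under a given ordering, it suffices to compute and compare them.
Buchberger on the first generating set:
f_1 = 8*p*q**2 - 4*p*q + 8*q**2, LT = p*q**2.
f_2 = -3*p**2 + 3*p*q - 4*p + 1/4*q**3 + 3*q - 1, LT = p**2.

S(f_1,f_2): lcm = p**2*q**2. S = -1/2*p**2*q + p*q**3 - 1/3*p*q**2 + 1/12*q**5 + q**3 - 1/3*q**2.
  leading term p**2*q: subtract (1/6*q)·f_2 from -1/2*p**2*q + p*q**3 - 1/3*p*q**2 + 1/12*q**5 + q**3 - 1/3*q**2 → p*q**3 - 5/6*p*q**2 + 2/3*p*q + 1/12*q**5 - 1/24*q**4 + q**3 - 5/6*q**2 + 1/6*q
  leading term p*q**3: subtract (1/8*q)·f_1 from p*q**3 - 5/6*p*q**2 + 2/3*p*q + 1/12*q**5 - 1/24*q**4 + q**3 - 5/6*q**2 + 1/6*q → -1/3*p*q**2 + 2/3*p*q + 1/12*q**5 - 1/24*q**4 - 5/6*q**2 + 1/6*q
  leading term p*q**2: subtract (-1/24)·f_1 from -1/3*p*q**2 + 2/3*p*q + 1/12*q**5 - 1/24*q**4 - 5/6*q**2 + 1/6*q → 1/2*p*q + 1/12*q**5 - 1/24*q**4 - 1/2*q**2 + 1/6*q
  leading term p*q: no divisor's leading term divides it; move 1/2*p*q to the remainder.
  leading term q**5: no divisor's leading term divides it; move 1/12*q**5 to the remainder.
  leading term q**4: no divisor's leading term divides it; move -1/24*q**4 to the remainder.
  leading term q**2: no divisor's leading term divides it; move -1/2*q**2 to the remainder.
  leading term q: no divisor's leading term divides it; move 1/6*q to the remainder.
  remainder 1/2*p*q + 1/12*q**5 - 1/24*q**4 - 1/2*q**2 + 1/6*q ≠ 0; add g_3 = 1/2*p*q + 1/12*q**5 - 1/24*q**4 - 1/2*q**2 + 1/6*q to the basis.

S(f_1,g_3): lcm = p*q**2. S = -1/2*p*q - 1/6*q**6 + 1/12*q**5 + q**3 + 2/3*q**2.
  leading term p*q: subtract (-1)·g_3 from -1/2*p*q - 1/6*q**6 + 1/12*q**5 + q**3 + 2/3*q**2 → -1/6*q**6 + 1/6*q**5 - 1/24*q**4 + q**3 + 1/6*q**2 + 1/6*q
  leading term q**6: no divisor's leading term divides it; move -1/6*q**6 to the remainder.
  leading term q**5: no divisor's leading term divides it; move 1/6*q**5 to the remainder.
  leading term q**4: no divisor's leading term divides it; move -1/24*q**4 to the remainder.
  leading term q**3: no divisor's leading term divides it; move q**3 to the remainder.
  leading term q**2: no divisor's leading term divides it; move 1/6*q**2 to the remainder.
  leading term q: no divisor's leading term divides it; move 1/6*q to the remainder.
  remainder -1/6*q**6 + 1/6*q**5 - 1/24*q**4 + q**3 + 1/6*q**2 + 1/6*q ≠ 0; add g_4 = -1/6*q**6 + 1/6*q**5 - 1/24*q**4 + q**3 + 1/6*q**2 + 1/6*q to the basis.

The other S-polynomials (S(f_2,g_3), S(f_1,g_4), S(f_2,g_4), S(g_3,g_4)) all reduce to 0 modulo the current basis, so we have a Gröbner basis.
Inter-reduce: drop elements whose leading term is divisible by another's, tail-reduce, and make monic.
Reduced Gröbner basis: {p**2 + 4/3*p + 1/6*q**5 - 1/12*q**4 - 1/12*q**3 - q**2 - 2/3*q + 1/3, p*q + 1/6*q**5 - 1/12*q**4 - q**2 + 1/3*q, q**6 - q**5 + 1/4*q**4 - 6*q**3 - q**2 - q}.

Buchberger on the second generating set:
h_1 = -72*p*q**2 + 36*p*q - 72*q**2, LT = p*q**2.
h_2 = -3*p**2 + 16*p*q**2 - 5*p*q - p + 1/4*q**3 + 16*q**2 + 3*q - 1, LT = p**2.

S(h_1,h_2): lcm = p**2*q**2. S = -1/2*p**2*q + 16/3*p*q**4 - 5/3*p*q**3 + 2/3*p*q**2 + 1/12*q**5 + 16/3*q**4 + q**3 - 1/3*q**2.
  leading term p**2*q: subtract (1/6*q)·h_2 from -1/2*p**2*q + 16/3*p*q**4 - 5/3*p*q**3 + 2/3*p*q**2 + 1/12*q**5 + 16/3*q**4 + q**3 - 1/3*q**2 → 16/3*p*q**4 - 13/3*p*q**3 + 3/2*p*q**2 + 1/6*p*q + 1/12*q**5 + 127/24*q**4 - 5/3*q**3 - 5/6*q**2 + 1/6*q
  leading term p*q**4: subtract (-2/27*q**2)·h_1 from 16/3*p*q**4 - 13/3*p*q**3 + 3/2*p*q**2 + 1/6*p*q + 1/12*q**5 + 127/24*q**4 - 5/3*q**3 - 5/6*q**2 + 1/6*q → -5/3*p*q**3 + 3/2*p*q**2 + 1/6*p*q + 1/12*q**5 - 1/24*q**4 - 5/3*q**3 - 5/6*q**2 + 1/6*q
  leading term p*q**3: subtract (5/216*q)·h_1 from -5/3*p*q**3 + 3/2*p*q**2 + 1/6*p*q + 1/12*q**5 - 1/24*q**4 - 5/3*q**3 - 5/6*q**2 + 1/6*q → 2/3*p*q**2 + 1/6*p*q + 1/12*q**5 - 1/24*q**4 - 5/6*q**2 + 1/6*q
  leading term p*q**2: subtract (-1/108)·h_1 from 2/3*p*q**2 + 1/6*p*q + 1/12*q**5 - 1/24*q**4 - 5/6*q**2 + 1/6*q → 1/2*p*q + 1/12*q**5 - 1/24*q**4 - 3/2*q**2 + 1/6*q
  leading term p*q: no divisor's leading term divides it; move 1/2*p*q to the remainder.
  leading term q**5: no divisor's leading term divides it; move 1/12*q**5 to the remainder.
  leading term q**4: no divisor's leading term divides it; move -1/24*q**4 to the remainder.
  leading term q**2: no divisor's leading term divides it; move -3/2*q**2 to the remainder.
  leading term q: no divisor's leading term divides it; move 1/6*q to the remainder.
  remainder 1/2*p*q + 1/12*q**5 - 1/24*q**4 - 3/2*q**2 + 1/6*q ≠ 0; add k_3 = 1/2*p*q + 1/12*q**5 - 1/24*q**4 - 3/2*q**2 + 1/6*q to the basis.

S(h_1,k_3): lcm = p*q**2. S = -1/2*p*q - 1/6*q**6 + 1/12*q**5 + 3*q**3 + 2/3*q**2.
  leading term p*q: subtract (-1)·k_3 from -1/2*p*q - 1/6*q**6 + 1/12*q**5 + 3*q**3 + 2/3*q**2 → -1/6*q**6 + 1/6*q**5 - 1/24*q**4 + 3*q**3 - 5/6*q**2 + 1/6*q
  leading term q**6: no divisor's leading term divides it; move -1/6*q**6 to the remainder.
  leading term q**5: no divisor's leading term divides it; move 1/6*q**5 to the remainder.
  leading term q**4: no divisor's leading term divides it; move -1/24*q**4 to the remainder.
  leading term q**3: no divisor's leading term divides it; move 3*q**3 to the remainder.
  leading term q**2: no divisor's leading term divides it; move -5/6*q**2 to the remainder.
  leading term q: no divisor's leading term divides it; move 1/6*q to the remainder.
  remainder -1/6*q**6 + 1/6*q**5 - 1/24*q**4 + 3*q**3 - 5/6*q**2 + 1/6*q ≠ 0; add k_4 = -1/6*q**6 + 1/6*q**5 - 1/24*q**4 + 3*q**3 - 5/6*q**2 + 1/6*q to the basis.

The other S-polynomials (S(h_2,k_3), S(h_1,k_4), S(h_2,k_4), S(k_3,k_4)) all reduce to 0 modulo the current basis, so we have a Gröbner basis.
Inter-reduce: drop elements whose leading term is divisible by another's, tail-reduce, and make monic.
Reduced Gröbner basis: {p**2 + 1/3*p + 1/6*q**5 - 1/12*q**4 - 1/12*q**3 - 3*q**2 - 2/3*q + 1/3, p*q + 1/6*q**5 - 1/12*q**4 - 3*q**2 + 1/3*q, q**6 - q**5 + 1/4*q**4 - 18*q**3 + 5*q**2 - q}.

These differ, so the ideals are not equal.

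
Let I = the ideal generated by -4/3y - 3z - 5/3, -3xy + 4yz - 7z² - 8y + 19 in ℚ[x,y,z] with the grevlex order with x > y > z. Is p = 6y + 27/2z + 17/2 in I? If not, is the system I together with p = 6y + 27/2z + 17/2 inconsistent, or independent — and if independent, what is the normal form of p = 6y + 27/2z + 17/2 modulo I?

Adjoining 6y + 27/2z + 17/2 makes the ideal the whole ring: the system is inconsistent.

First compute the reduced Gröbner basis of I by Buchberger's algorithm.
f_1 = -4/3y - 3z - 5/3, LT = y.
f_2 = -3xy + 4yz - 7z² - 8y + 19, LT = xy.

S(f_1,f_2): lcm = xy. S = 9/4xz + 4/3yz - 7/3z² + 5/4x - 8/3y + 19/3.
  leading term xz: no divisor's leading term divides it; move 9/4xz to the remainder.
  leading term yz: subtract (-z)·f_1 from 4/3yz - 7/3z² + 5/4x - 8/3y + 19/3 → -16/3z² + 5/4x - 8/3y - 5/3z + 19/3
  leading term z²: no divisor's leading term divides it; move -16/3z² to the remainder.
  leading term x: no divisor's leading term divides it; move 5/4x to the remainder.
  leading term y: subtract (2)·f_1 from -8/3y - 5/3z + 19/3 → 13/3z + 29/3
  leading term z: no divisor's leading term divides it; move 13/3z to the remainder.
  leading term 1: no divisor's leading term divides it; move 29/3 to the remainder.
  remainder 9/4xz - 16/3z² + 5/4x + 13/3z + 29/3 ≠ 0; add h_3 = 9/4xz - 16/3z² + 5/4x + 13/3z + 29/3 to the basis.

The other S-polynomials (S(f_1,h_3), S(f_2,h_3)) all reduce to 0 modulo the current basis, so we have a Gröbner basis.
Inter-reduce: drop elements whose leading term is divisible by another's, tail-reduce, and make monic.
Reduced Gröbner basis: {xz - 64/27z² + 5/9x + 52/27z + 116/27, y + 9/4z + 5/4}.
Label its elements g_1 = xz - 64/27z² + 5/9x + 52/27z + 116/27, g_2 = y + 9/4z + 5/4.

Reduce p = 6y + 27/2z + 17/2 modulo G:
  leading term y: subtract (6)·g_2 from 6y + 27/2z + 17/2 → 1
  leading term 1: no divisor's leading term divides it; move 1 to the remainder.
  normal form = 1.
The normal form is nonzero, so p ∉ I. Since p minus its normal form lies in I, I + (p) = I + (r) where r = 1; decide whether this ideal is the whole ring.
Here r = 1 is a nonzero constant, hence a unit: 1 ∈ I + (p), the Gröbner basis of I + (p) is {1}, and the enlarged system has no common solution — adjoining p is inconsistent.

The remainder on division by a Gröbner basis is unique — it is the normal form.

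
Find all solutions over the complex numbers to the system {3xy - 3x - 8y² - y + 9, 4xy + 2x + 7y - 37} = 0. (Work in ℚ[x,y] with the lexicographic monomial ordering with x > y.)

{(5, 1), (-1/24 + sqrt(17233)/24, -73/64 + sqrt(17233)/64), (-sqrt(17233)/24 - 1/24, -sqrt(17233)/64 - 73/64)}

Compute a lex Gröbner basis by Buchberger's algorithm.
f_1 = 3xy - 3x - 8y² - y + 9, LT = xy.
f_2 = 4xy + 2x + 7y - 37, LT = xy.

S(f_1,f_2): lcm = xy. S = -3/2x - 8/3y² - 25/12y + 49/4.
  leading term x: no divisor's leading term divides it; move -3/2x to the remainder.
  leading term y²: no divisor's leading term divides it; move -8/3y² to the remainder.
  leading term y: no divisor's leading term divides it; move -25/12y to the remainder.
  leading term 1: no divisor's leading term divides it; move 49/4 to the remainder.
  remainder -3/2x - 8/3y² - 25/12y + 49/4 ≠ 0; add h_3 = -3/2x - 8/3y² - 25/12y + 49/4 to the basis.

S(f_1,h_3): lcm = xy. S = -x - 16/9y³ - 73/18y² + 47/6y + 3.
  leading term x: subtract (⅔)·h_3 from -x - 16/9y³ - 73/18y² + 47/6y + 3 → -16/9y³ - 41/18y² + 83/9y - 31/6
  leading term y³: no divisor's leading term divides it; move -16/9y³ to the remainder.
  leading term y²: no divisor's leading term divides it; move -41/18y² to the remainder.
  leading term y: no divisor's leading term divides it; move 83/9y to the remainder.
  leading term 1: no divisor's leading term divides it; move -31/6 to the remainder.
  remainder -16/9y³ - 41/18y² + 83/9y - 31/6 ≠ 0; add h_4 = -16/9y³ - 41/18y² + 83/9y - 31/6 to the basis.

The other S-polynomials (S(f_2,h_3), S(f_1,h_4), S(f_2,h_4), S(h_3,h_4)) all reduce to 0 modulo the current basis, so we have a Gröbner basis.
Inter-reduce: drop elements whose leading term is divisible by another's, tail-reduce, and make monic.
Reduced Gröbner basis: {x + 16/9y² + 25/18y - 49/6, y³ + 41/32y² - 83/16y + 93/32}.

Elimination: the polynomial y³ + 41/32y² - 83/16y + 93/32 lies in the elimination ideal for y, so y ∈ {1, -73/64 + sqrt(17233)/64, -sqrt(17233)/64 - 73/64}. For each such y, the remaining basis elements (now univariate) give the rest of the solution.
  y = 1: the earlier basis element becomes x - 5 = 0, giving x = 5 — point (5, 1).
  y = -73/64 + sqrt(17233)/64: the earlier basis element becomes x - sqrt(17233)/24 + 1/24 = 0, giving x = -1/24 + sqrt(17233)/24 — point (-1/24 + sqrt(17233)/24, -73/64 + sqrt(17233)/64).
  y = -sqrt(17233)/64 - 73/64: the earlier basis element becomes x + 1/24 + sqrt(17233)/24 = 0, giving x = -sqrt(17233)/24 - 1/24 — point (-sqrt(17233)/24 - 1/24, -sqrt(17233)/64 - 73/64).
Each listed point satisfies every original equation (direct substitution).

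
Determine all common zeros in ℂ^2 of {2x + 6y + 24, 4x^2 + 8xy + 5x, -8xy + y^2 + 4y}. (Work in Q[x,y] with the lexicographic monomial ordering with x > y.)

{(0, -4)}

Compute a lex Gröbner basis by Buchberger's algorithm.
f_1 = 2x + 6y + 24, LT = x.
f_2 = 4x^2 + 8xy + 5x, LT = x^2.
f_3 = -8xy + y^2 + 4y, LT = xy.

S(f_1,f_2): lcm = x^2. S = xy + 43/4x.
  reduce S modulo (f_1, f_2, f_3):
  remainder -3y^2 - 177/4y - 129 ≠ 0; add h_4 = -3y^2 - 177/4y - 129 to the basis.

S(f_1,f_3): lcm = xy. S = 25/8y^2 + 25/2y.
  reduce S modulo (f_1, f_2, f_3, h_4):
  remainder -1075/32y - 1075/8 ≠ 0; add h_5 = -1075/32y - 1075/8 to the basis.

The other S-polynomials (S(f_2,f_3), S(f_1,h_4), S(f_2,h_4), S(f_3,h_4), S(f_1,h_5), S(f_2,h_5), S(f_3,h_5), S(h_4,h_5)) all reduce to 0 modulo the current basis, so we have a Gröbner basis.
Inter-reduce: drop elements whose leading term is divisible by another's, tail-reduce, and make monic.
Reduced Gröbner basis: {x, y + 4}.

Since the basis is lex-ordered, y + 4 is univariate in y. Its roots are {-4}. Back-substituting each root into the other basis elements fixes the other coordinates.
  y = -4: the earlier basis element becomes x = 0, giving x = 0 — point (0, -4).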